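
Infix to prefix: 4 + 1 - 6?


left-to-right (same/higher precedence on left): tree is (- (+ 4 1) 6)
Prefix: - + 4 1 6


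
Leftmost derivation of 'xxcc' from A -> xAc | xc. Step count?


Derivation: A => xAc => xxcc
Steps: 2


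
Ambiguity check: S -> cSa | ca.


balanced c^n…a^n: each string has a unique parse
Unambiguous


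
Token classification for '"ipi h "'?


Pattern: double-quoted sequence
Type: STRING_LITERAL


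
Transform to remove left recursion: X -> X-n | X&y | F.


Left-recursive alternatives: X-n, X&y; non-recursive: F
Introduce X': X -> FX', X' -> -nX' | &yX' | ε


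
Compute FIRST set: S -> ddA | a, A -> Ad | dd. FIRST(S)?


Per alternative of S: FIRST(ddA) = {d}; FIRST(a) = {a}
FIRST(S) = {a, d}


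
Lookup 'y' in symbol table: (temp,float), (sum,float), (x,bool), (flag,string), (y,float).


Lookup 'y' → type float


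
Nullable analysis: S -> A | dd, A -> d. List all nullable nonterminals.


A nonterminal is nullable iff some alternative derives ε (directly, or every symbol in it is nullable)
Nullable: {}


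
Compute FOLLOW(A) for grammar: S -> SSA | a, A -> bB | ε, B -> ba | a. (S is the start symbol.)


$ ∈ FOLLOW(S). For each A -> αBβ: add FIRST(β)\{ε} to FOLLOW(B); if β nullable, add FOLLOW(A).
FOLLOW(A) = {$, a, b}


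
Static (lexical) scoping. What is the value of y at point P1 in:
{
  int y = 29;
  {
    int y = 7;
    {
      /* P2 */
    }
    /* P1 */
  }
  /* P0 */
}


y declared in the same block as P1
y = 7


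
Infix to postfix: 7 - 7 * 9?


* has higher precedence, evaluate 7*9 first
Postfix: 7 7 9 * -


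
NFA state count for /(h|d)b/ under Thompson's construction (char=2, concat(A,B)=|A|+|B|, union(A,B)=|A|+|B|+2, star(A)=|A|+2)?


Syntax tree has 3 char leaf(s), 1 union(s), 0 star(s)
chars contribute 3×2 = 6; each union adds +2; each star adds +2
Total: 6 + 2 + 0 = 8 states


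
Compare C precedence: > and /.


'/' is multiplicative (level 10); '>' is relational (level 7)
Higher level binds tighter
'/' has higher precedence than '>'


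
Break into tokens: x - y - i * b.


Scan left to right, longest-match per lexeme
Tokens: ID(x), OP(-), ID(y), OP(-), ID(i), OP(*), ID(b)


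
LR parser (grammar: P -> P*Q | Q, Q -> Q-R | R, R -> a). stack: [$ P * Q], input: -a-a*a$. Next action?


'-' can extend Q; shift to build Q -> Q-R
Action: shift


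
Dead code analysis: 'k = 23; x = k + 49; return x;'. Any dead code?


k is read by x's definition; x is returned
No dead code


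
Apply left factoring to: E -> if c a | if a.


Common prefix: 'if'
Factored: E -> if E', E' -> c a | a


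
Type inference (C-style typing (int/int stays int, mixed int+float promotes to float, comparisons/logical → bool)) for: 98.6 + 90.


Operand types: float + int
Rule: mixed int/float promotes to float; int/int stays int
Result type: float


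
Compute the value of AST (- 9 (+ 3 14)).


Evaluate inner: (+ 3 14) = 17
Evaluate root: (- 9 17) = -8
Result: -8


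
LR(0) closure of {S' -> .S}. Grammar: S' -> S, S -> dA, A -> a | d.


Start: S' -> .S
For each item with dot before a nonterminal B, add B -> .γ for every B-production
Closure: [S' -> .S, S -> .dA]


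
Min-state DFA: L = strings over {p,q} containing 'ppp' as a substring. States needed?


KMP-style automaton: 3 progress states + 1 absorbing accept = 4
Minimal DFA: 4 states


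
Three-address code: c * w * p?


Break into single-operator statements:
t1 = c * w
t2 = t1 * p


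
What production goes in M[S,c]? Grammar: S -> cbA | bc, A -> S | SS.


For [S, c]: 'c' ∈ FIRST(cbA)
Entry: S -> cbA


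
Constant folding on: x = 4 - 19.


4 - 19 = -15 at compile time
Optimized: x = -15


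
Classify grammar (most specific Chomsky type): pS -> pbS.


LHS has context (more than one symbol) and |LHS| ≤ |RHS|
Classification: Type 1 (Context-Sensitive)


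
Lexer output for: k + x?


Scan left to right, longest-match per lexeme
Tokens: ID(k), OP(+), ID(x)


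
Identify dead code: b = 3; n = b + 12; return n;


b is read by n's definition; n is returned
No dead code


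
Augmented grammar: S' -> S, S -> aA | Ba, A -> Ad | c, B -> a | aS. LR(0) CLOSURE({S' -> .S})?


Start: S' -> .S
For each item with dot before a nonterminal B, add B -> .γ for every B-production
Closure: [S' -> .S, S -> .aA, S -> .Ba, B -> .a, B -> .aS]


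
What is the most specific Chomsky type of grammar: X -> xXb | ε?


Single nonterminal LHS, but x^n b^n is not regular
Classification: Type 2 (Context-Free)


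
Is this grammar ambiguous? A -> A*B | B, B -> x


precedence layered via separate nonterminal B: deterministic
Unambiguous


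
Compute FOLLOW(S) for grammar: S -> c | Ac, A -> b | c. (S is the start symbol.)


$ ∈ FOLLOW(S). For each A -> αBβ: add FIRST(β)\{ε} to FOLLOW(B); if β nullable, add FOLLOW(A).
FOLLOW(S) = {$}


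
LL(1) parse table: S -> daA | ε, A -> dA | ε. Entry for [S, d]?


For [S, d]: 'd' ∈ FIRST(daA)
Entry: S -> daA


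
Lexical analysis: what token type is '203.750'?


Pattern: digits with a decimal point
Type: FLOAT_LITERAL


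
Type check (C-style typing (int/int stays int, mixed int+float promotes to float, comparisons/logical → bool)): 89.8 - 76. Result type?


Operand types: float - int
Rule: mixed int/float promotes to float; int/int stays int
Result type: float


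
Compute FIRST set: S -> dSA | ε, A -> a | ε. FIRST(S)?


Per alternative of S: FIRST(dSA) = {d}; FIRST(ε) = {ε}
FIRST(S) = {d, ε}


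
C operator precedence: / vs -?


'/' is multiplicative (level 10); '-' is additive (level 9)
Higher level binds tighter
'/' has higher precedence than '-'


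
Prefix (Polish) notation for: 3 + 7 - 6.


left-to-right (same/higher precedence on left): tree is (- (+ 3 7) 6)
Prefix: - + 3 7 6


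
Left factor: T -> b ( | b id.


Common prefix: 'b'
Factored: T -> b T', T' -> ( | id


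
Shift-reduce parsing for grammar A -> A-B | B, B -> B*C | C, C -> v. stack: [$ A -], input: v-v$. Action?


no handle ('A-' is not any RHS); shift 'v'
Action: shift


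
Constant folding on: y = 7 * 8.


7 * 8 = 56 at compile time
Optimized: y = 56


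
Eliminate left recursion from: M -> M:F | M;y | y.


Left-recursive alternatives: M:F, M;y; non-recursive: y
Introduce M': M -> yM', M' -> :FM' | ;yM' | ε


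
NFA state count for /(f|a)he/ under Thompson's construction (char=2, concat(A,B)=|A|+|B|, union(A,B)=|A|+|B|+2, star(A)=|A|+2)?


Syntax tree has 4 char leaf(s), 1 union(s), 0 star(s)
chars contribute 4×2 = 8; each union adds +2; each star adds +2
Total: 8 + 2 + 0 = 10 states


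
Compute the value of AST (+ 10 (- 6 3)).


Evaluate inner: (- 6 3) = 3
Evaluate root: (+ 10 3) = 13
Result: 13


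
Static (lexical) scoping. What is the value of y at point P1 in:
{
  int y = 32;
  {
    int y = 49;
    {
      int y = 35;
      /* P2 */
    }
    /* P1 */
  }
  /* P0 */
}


y declared in the same block as P1
y = 49


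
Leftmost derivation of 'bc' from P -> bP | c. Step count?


Derivation: P => bP => bc
Steps: 2


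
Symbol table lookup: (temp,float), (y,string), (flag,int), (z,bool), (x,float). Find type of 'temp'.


Lookup 'temp' → type float


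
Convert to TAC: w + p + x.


Break into single-operator statements:
t1 = w + p
t2 = t1 + x


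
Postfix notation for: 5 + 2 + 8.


Left to right (same or higher precedence on left)
Postfix: 5 2 + 8 +


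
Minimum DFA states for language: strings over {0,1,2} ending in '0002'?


Track the longest suffix of input matching a prefix of '0002': 5 classes (prefixes of length 0..4)
Minimal DFA: 5 states


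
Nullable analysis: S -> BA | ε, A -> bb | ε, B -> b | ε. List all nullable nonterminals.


A nonterminal is nullable iff some alternative derives ε (directly, or every symbol in it is nullable)
Nullable: {A, B, S}


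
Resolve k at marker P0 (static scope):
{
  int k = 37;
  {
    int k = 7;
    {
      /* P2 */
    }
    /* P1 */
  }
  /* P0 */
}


k declared in the same block as P0
k = 37


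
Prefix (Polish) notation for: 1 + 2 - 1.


left-to-right (same/higher precedence on left): tree is (- (+ 1 2) 1)
Prefix: - + 1 2 1


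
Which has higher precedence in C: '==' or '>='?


'>=' is relational (level 7); '==' is equality (level 6)
Higher level binds tighter
'>=' has higher precedence than '=='


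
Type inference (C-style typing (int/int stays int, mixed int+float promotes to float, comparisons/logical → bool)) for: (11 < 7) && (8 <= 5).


Operand types: bool && bool
Rule: logical operators take bool operands and yield bool
Result type: bool


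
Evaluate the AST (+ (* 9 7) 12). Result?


Evaluate inner: (* 9 7) = 63
Evaluate root: (+ 63 12) = 75
Result: 75


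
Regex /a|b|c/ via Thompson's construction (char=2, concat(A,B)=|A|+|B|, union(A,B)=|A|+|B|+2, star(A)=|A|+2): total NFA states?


Syntax tree has 3 char leaf(s), 2 union(s), 0 star(s)
chars contribute 3×2 = 6; each union adds +2; each star adds +2
Total: 6 + 4 + 0 = 10 states


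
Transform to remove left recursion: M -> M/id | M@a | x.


Left-recursive alternatives: M/id, M@a; non-recursive: x
Introduce M': M -> xM', M' -> /idM' | @aM' | ε


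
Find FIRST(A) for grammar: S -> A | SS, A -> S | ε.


Per alternative of A: FIRST(S) = {ε}; FIRST(ε) = {ε}
FIRST(A) = {ε}


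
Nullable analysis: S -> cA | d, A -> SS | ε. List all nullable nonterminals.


A nonterminal is nullable iff some alternative derives ε (directly, or every symbol in it is nullable)
Nullable: {A}


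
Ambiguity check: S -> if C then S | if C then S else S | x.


dangling else: 'if C then if C then x else x' parses two ways
Ambiguous


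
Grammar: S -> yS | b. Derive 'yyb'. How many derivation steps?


Derivation: S => yS => yyS => yyb
Steps: 3


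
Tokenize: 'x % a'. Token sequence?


Scan left to right, longest-match per lexeme
Tokens: ID(x), OP(%), ID(a)


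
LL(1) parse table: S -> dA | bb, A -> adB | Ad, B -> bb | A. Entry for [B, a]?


For [B, a]: 'a' ∈ FIRST(A)
Entry: B -> A


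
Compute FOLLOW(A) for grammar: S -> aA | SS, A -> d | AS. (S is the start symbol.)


$ ∈ FOLLOW(S). For each A -> αBβ: add FIRST(β)\{ε} to FOLLOW(B); if β nullable, add FOLLOW(A).
FOLLOW(A) = {$, a}


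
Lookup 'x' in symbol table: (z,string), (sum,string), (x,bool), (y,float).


Lookup 'x' → type bool


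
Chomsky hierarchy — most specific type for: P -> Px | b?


Left-linear: every RHS is a terminal or one nonterminal followed by a terminal
Classification: Type 3 (Regular)


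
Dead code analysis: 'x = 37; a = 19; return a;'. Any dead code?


x is assigned but never read
Dead: 'x = 37'


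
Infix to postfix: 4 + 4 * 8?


* has higher precedence, evaluate 4*8 first
Postfix: 4 4 8 * +


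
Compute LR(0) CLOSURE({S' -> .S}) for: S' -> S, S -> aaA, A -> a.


Start: S' -> .S
For each item with dot before a nonterminal B, add B -> .γ for every B-production
Closure: [S' -> .S, S -> .aaA]


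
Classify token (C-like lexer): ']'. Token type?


Pattern: delimiter/punctuation
Type: PUNCTUATION


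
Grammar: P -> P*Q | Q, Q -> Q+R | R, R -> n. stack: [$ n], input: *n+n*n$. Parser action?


'n' on top is the handle for R -> n
Action: reduce (R -> n)


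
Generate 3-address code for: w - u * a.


Break into single-operator statements:
t1 = u * a
t2 = w - t1


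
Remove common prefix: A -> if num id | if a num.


Common prefix: 'if'
Factored: A -> if A', A' -> num id | a num


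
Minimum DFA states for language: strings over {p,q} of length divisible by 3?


Track length mod 3: states 0..2, accept at 0
Minimal DFA: 3 states


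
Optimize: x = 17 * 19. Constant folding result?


17 * 19 = 323 at compile time
Optimized: x = 323


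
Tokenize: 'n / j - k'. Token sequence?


Scan left to right, longest-match per lexeme
Tokens: ID(n), OP(/), ID(j), OP(-), ID(k)


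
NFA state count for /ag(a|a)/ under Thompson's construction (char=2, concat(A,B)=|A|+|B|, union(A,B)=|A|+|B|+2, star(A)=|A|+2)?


Syntax tree has 4 char leaf(s), 1 union(s), 0 star(s)
chars contribute 4×2 = 8; each union adds +2; each star adds +2
Total: 8 + 2 + 0 = 10 states


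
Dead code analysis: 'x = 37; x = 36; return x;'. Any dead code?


first assignment to x is overwritten before any read
Dead: 'x = 37'


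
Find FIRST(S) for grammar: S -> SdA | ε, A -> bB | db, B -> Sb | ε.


Per alternative of S: FIRST(SdA) = {d}; FIRST(ε) = {ε}
FIRST(S) = {d, ε}


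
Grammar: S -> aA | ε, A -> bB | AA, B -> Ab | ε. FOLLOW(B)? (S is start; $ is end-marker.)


$ ∈ FOLLOW(S). For each A -> αBβ: add FIRST(β)\{ε} to FOLLOW(B); if β nullable, add FOLLOW(A).
FOLLOW(B) = {$, b}


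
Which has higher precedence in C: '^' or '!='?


'!=' is equality (level 6); '^' is bitwise XOR (level 4)
Higher level binds tighter
'!=' has higher precedence than '^'


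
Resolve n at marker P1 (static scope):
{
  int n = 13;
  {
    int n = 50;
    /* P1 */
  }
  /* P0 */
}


n declared in the same block as P1
n = 50


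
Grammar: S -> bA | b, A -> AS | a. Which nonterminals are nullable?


A nonterminal is nullable iff some alternative derives ε (directly, or every symbol in it is nullable)
Nullable: {}


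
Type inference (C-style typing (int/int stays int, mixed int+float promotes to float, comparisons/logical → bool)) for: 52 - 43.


Operand types: int - int
Rule: mixed int/float promotes to float; int/int stays int
Result type: int


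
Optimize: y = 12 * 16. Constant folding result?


12 * 16 = 192 at compile time
Optimized: y = 192


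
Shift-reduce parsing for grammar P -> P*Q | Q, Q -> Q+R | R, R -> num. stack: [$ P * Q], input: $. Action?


handle 'P*Q' on top; lookahead ∈ FOLLOW(P) = {*, $}
Action: reduce (P -> P*Q)


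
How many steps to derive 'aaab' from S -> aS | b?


Derivation: S => aS => aaS => aaaS => aaab
Steps: 4


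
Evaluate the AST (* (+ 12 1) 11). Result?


Evaluate inner: (+ 12 1) = 13
Evaluate root: (* 13 11) = 143
Result: 143


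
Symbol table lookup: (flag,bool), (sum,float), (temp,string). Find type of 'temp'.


Lookup 'temp' → type string


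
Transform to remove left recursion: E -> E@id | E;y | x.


Left-recursive alternatives: E@id, E;y; non-recursive: x
Introduce E': E -> xE', E' -> @idE' | ;yE' | ε


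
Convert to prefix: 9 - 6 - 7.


left-to-right (same/higher precedence on left): tree is (- (- 9 6) 7)
Prefix: - - 9 6 7


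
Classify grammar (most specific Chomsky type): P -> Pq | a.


Left-linear: every RHS is a terminal or one nonterminal followed by a terminal
Classification: Type 3 (Regular)


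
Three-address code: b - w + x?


Break into single-operator statements:
t1 = b - w
t2 = t1 + x


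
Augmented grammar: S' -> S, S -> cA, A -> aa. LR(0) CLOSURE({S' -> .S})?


Start: S' -> .S
For each item with dot before a nonterminal B, add B -> .γ for every B-production
Closure: [S' -> .S, S -> .cA]


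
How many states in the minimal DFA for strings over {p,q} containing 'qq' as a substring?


KMP-style automaton: 2 progress states + 1 absorbing accept = 3
Minimal DFA: 3 states


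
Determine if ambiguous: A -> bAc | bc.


balanced b^n…c^n: each string has a unique parse
Unambiguous


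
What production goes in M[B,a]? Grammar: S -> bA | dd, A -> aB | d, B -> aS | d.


For [B, a]: 'a' ∈ FIRST(aS)
Entry: B -> aS


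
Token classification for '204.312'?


Pattern: digits with a decimal point
Type: FLOAT_LITERAL


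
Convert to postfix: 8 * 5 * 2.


Left to right (same or higher precedence on left)
Postfix: 8 5 * 2 *


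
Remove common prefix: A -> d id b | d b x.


Common prefix: 'd'
Factored: A -> d A', A' -> id b | b x


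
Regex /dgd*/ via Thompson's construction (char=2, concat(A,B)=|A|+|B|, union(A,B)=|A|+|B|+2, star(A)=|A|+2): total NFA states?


Syntax tree has 3 char leaf(s), 0 union(s), 1 star(s)
chars contribute 3×2 = 6; each union adds +2; each star adds +2
Total: 6 + 0 + 2 = 8 states


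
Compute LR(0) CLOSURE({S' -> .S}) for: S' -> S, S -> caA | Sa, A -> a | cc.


Start: S' -> .S
For each item with dot before a nonterminal B, add B -> .γ for every B-production
Closure: [S' -> .S, S -> .caA, S -> .Sa]


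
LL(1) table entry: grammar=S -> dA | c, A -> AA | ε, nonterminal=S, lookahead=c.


For [S, c]: 'c' ∈ FIRST(c)
Entry: S -> c


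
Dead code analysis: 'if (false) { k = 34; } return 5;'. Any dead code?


condition is constant false, so the whole block is unreachable
Dead: 'if (false) { k = 34; }'


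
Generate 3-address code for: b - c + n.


Break into single-operator statements:
t1 = b - c
t2 = t1 + n


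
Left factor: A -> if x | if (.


Common prefix: 'if'
Factored: A -> if A', A' -> x | (


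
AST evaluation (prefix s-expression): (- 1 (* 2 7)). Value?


Evaluate inner: (* 2 7) = 14
Evaluate root: (- 1 14) = -13
Result: -13


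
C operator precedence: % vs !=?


'%' is multiplicative (level 10); '!=' is equality (level 6)
Higher level binds tighter
'%' has higher precedence than '!='


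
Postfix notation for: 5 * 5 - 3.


Left to right (same or higher precedence on left)
Postfix: 5 5 * 3 -


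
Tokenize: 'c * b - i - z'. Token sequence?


Scan left to right, longest-match per lexeme
Tokens: ID(c), OP(*), ID(b), OP(-), ID(i), OP(-), ID(z)


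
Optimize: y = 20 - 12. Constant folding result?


20 - 12 = 8 at compile time
Optimized: y = 8


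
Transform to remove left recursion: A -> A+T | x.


Left-recursive alternatives: A+T; non-recursive: x
Introduce A': A -> xA', A' -> +TA' | ε


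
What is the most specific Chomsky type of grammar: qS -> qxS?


LHS has context (more than one symbol) and |LHS| ≤ |RHS|
Classification: Type 1 (Context-Sensitive)


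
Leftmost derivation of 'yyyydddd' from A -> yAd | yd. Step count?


Derivation: A => yAd => yyAdd => yyyAddd => yyyydddd
Steps: 4


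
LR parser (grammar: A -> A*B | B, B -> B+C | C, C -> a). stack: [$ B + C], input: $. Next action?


handle 'B+C' on top
Action: reduce (B -> B+C)


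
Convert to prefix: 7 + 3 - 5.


left-to-right (same/higher precedence on left): tree is (- (+ 7 3) 5)
Prefix: - + 7 3 5


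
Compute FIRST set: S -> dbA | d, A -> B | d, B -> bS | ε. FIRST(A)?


Per alternative of A: FIRST(B) = {b, ε}; FIRST(d) = {d}
FIRST(A) = {b, d, ε}


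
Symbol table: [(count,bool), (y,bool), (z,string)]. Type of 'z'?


Lookup 'z' → type string


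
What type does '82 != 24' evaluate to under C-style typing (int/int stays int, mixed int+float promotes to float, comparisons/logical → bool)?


Operand types: int != int
Rule: comparison yields bool
Result type: bool


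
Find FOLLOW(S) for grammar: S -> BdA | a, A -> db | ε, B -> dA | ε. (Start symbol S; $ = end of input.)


$ ∈ FOLLOW(S). For each A -> αBβ: add FIRST(β)\{ε} to FOLLOW(B); if β nullable, add FOLLOW(A).
FOLLOW(S) = {$}


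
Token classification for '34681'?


Pattern: digits only
Type: INTEGER_LITERAL


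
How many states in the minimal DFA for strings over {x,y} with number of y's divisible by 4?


Track (count of y) mod 4: states 0..3, accept at 0
Minimal DFA: 4 states


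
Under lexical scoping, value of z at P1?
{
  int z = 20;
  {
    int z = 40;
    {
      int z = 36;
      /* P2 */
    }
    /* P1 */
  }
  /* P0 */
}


z declared in the same block as P1
z = 40


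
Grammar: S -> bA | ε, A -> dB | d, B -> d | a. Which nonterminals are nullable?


A nonterminal is nullable iff some alternative derives ε (directly, or every symbol in it is nullable)
Nullable: {S}


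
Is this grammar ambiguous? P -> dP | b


right-linear, alternatives start with distinct terminals 'd' vs 'b': unique leftmost derivation
Unambiguous


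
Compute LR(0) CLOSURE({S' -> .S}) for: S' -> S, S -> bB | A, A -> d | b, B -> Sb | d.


Start: S' -> .S
For each item with dot before a nonterminal B, add B -> .γ for every B-production
Closure: [S' -> .S, S -> .bB, S -> .A, A -> .d, A -> .b]


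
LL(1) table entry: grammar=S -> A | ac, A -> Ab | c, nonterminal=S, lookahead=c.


For [S, c]: 'c' ∈ FIRST(A)
Entry: S -> A


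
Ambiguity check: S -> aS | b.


right-linear, alternatives start with distinct terminals 'a' vs 'b': unique leftmost derivation
Unambiguous


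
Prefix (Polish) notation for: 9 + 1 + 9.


left-to-right (same/higher precedence on left): tree is (+ (+ 9 1) 9)
Prefix: + + 9 1 9


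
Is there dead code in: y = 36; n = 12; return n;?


y is assigned but never read
Dead: 'y = 36'


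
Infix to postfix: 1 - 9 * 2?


* has higher precedence, evaluate 9*2 first
Postfix: 1 9 2 * -


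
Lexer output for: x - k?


Scan left to right, longest-match per lexeme
Tokens: ID(x), OP(-), ID(k)


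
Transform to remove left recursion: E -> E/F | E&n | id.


Left-recursive alternatives: E/F, E&n; non-recursive: id
Introduce E': E -> idE', E' -> /FE' | &nE' | ε


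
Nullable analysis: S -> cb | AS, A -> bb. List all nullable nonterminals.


A nonterminal is nullable iff some alternative derives ε (directly, or every symbol in it is nullable)
Nullable: {}


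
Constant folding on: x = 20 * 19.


20 * 19 = 380 at compile time
Optimized: x = 380


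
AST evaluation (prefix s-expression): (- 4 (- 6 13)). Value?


Evaluate inner: (- 6 13) = -7
Evaluate root: (- 4 -7) = 11
Result: 11


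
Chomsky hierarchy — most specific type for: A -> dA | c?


Right-linear: every RHS is a terminal or a terminal followed by one nonterminal
Classification: Type 3 (Regular)


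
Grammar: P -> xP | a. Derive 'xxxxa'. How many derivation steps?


Derivation: P => xP => xxP => xxxP => xxxxP => xxxxa
Steps: 5


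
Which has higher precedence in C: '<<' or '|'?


'<<' is shift (level 8); '|' is bitwise OR (level 3)
Higher level binds tighter
'<<' has higher precedence than '|'


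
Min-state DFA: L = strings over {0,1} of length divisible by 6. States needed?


Track length mod 6: states 0..5, accept at 0
Minimal DFA: 6 states


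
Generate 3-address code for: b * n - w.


Break into single-operator statements:
t1 = b * n
t2 = t1 - w


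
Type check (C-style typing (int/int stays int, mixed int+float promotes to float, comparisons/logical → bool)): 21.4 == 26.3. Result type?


Operand types: float == float
Rule: comparison yields bool
Result type: bool


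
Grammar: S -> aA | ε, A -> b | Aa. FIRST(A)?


Per alternative of A: FIRST(b) = {b}; FIRST(Aa) = {b}
FIRST(A) = {b}


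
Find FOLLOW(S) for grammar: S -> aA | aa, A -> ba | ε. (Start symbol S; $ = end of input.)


$ ∈ FOLLOW(S). For each A -> αBβ: add FIRST(β)\{ε} to FOLLOW(B); if β nullable, add FOLLOW(A).
FOLLOW(S) = {$}


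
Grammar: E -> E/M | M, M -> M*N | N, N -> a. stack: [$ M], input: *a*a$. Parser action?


shift '*' to continue M -> M*N
Action: shift


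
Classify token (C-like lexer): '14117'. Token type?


Pattern: digits only
Type: INTEGER_LITERAL


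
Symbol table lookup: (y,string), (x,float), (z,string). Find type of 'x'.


Lookup 'x' → type float


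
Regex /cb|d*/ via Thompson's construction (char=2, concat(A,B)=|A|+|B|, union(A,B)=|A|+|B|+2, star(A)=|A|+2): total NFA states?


Syntax tree has 3 char leaf(s), 1 union(s), 1 star(s)
chars contribute 3×2 = 6; each union adds +2; each star adds +2
Total: 6 + 2 + 2 = 10 states


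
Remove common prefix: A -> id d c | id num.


Common prefix: 'id'
Factored: A -> id A', A' -> d c | num


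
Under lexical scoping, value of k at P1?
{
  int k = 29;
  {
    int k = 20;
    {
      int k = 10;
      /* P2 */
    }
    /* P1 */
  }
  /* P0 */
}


k declared in the same block as P1
k = 20


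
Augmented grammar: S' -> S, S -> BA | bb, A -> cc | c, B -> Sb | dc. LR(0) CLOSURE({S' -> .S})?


Start: S' -> .S
For each item with dot before a nonterminal B, add B -> .γ for every B-production
Closure: [S' -> .S, S -> .BA, S -> .bb, B -> .Sb, B -> .dc]


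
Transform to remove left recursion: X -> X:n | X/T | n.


Left-recursive alternatives: X:n, X/T; non-recursive: n
Introduce X': X -> nX', X' -> :nX' | /TX' | ε


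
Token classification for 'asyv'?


Pattern: letter/underscore followed by alphanumerics, not a keyword
Type: IDENTIFIER


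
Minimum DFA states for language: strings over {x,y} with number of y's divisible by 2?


Track (count of y) mod 2: states 0..1, accept at 0
Minimal DFA: 2 states


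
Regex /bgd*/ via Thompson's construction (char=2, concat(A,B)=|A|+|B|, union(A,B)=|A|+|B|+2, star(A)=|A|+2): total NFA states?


Syntax tree has 3 char leaf(s), 0 union(s), 1 star(s)
chars contribute 3×2 = 6; each union adds +2; each star adds +2
Total: 6 + 0 + 2 = 8 states


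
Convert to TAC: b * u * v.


Break into single-operator statements:
t1 = b * u
t2 = t1 * v


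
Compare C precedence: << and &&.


'<<' is shift (level 8); '&&' is logical AND (level 2)
Higher level binds tighter
'<<' has higher precedence than '&&'


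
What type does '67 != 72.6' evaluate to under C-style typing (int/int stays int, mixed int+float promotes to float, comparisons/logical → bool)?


Operand types: int != float
Rule: comparison yields bool
Result type: bool


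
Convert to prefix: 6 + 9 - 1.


left-to-right (same/higher precedence on left): tree is (- (+ 6 9) 1)
Prefix: - + 6 9 1


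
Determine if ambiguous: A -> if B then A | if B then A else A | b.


dangling else: 'if B then if B then b else b' parses two ways
Ambiguous


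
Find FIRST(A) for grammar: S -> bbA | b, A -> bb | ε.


Per alternative of A: FIRST(bb) = {b}; FIRST(ε) = {ε}
FIRST(A) = {b, ε}


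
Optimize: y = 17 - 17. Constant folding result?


17 - 17 = 0 at compile time
Optimized: y = 0


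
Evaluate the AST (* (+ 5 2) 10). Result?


Evaluate inner: (+ 5 2) = 7
Evaluate root: (* 7 10) = 70
Result: 70


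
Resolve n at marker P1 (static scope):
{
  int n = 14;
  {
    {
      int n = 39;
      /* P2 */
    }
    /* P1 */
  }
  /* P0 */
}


P1's block does not declare n; resolves to the enclosing declaration at depth 0
n = 14


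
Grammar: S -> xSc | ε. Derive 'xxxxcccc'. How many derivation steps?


Derivation: S => xSc => xxScc => xxxSccc => xxxxScccc => xxxxcccc
Steps: 5


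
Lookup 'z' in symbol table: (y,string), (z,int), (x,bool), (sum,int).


Lookup 'z' → type int


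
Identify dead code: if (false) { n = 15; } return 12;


condition is constant false, so the whole block is unreachable
Dead: 'if (false) { n = 15; }'


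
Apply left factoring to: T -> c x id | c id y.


Common prefix: 'c'
Factored: T -> c T', T' -> x id | id y


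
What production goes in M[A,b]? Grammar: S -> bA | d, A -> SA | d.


For [A, b]: 'b' ∈ FIRST(SA)
Entry: A -> SA


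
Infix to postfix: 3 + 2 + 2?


Left to right (same or higher precedence on left)
Postfix: 3 2 + 2 +


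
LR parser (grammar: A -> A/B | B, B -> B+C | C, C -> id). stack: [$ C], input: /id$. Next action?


'C' (not preceded by B+) is the handle for B -> C
Action: reduce (B -> C)


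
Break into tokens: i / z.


Scan left to right, longest-match per lexeme
Tokens: ID(i), OP(/), ID(z)


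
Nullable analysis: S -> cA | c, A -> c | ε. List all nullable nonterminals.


A nonterminal is nullable iff some alternative derives ε (directly, or every symbol in it is nullable)
Nullable: {A}


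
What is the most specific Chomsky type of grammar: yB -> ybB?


LHS has context (more than one symbol) and |LHS| ≤ |RHS|
Classification: Type 1 (Context-Sensitive)


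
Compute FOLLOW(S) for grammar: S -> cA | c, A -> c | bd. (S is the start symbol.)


$ ∈ FOLLOW(S). For each A -> αBβ: add FIRST(β)\{ε} to FOLLOW(B); if β nullable, add FOLLOW(A).
FOLLOW(S) = {$}


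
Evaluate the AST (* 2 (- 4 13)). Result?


Evaluate inner: (- 4 13) = -9
Evaluate root: (* 2 -9) = -18
Result: -18


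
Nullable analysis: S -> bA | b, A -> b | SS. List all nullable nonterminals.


A nonterminal is nullable iff some alternative derives ε (directly, or every symbol in it is nullable)
Nullable: {}


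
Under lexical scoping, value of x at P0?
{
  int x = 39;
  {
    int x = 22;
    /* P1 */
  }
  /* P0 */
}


x declared in the same block as P0
x = 39


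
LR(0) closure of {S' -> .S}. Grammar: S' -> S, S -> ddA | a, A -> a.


Start: S' -> .S
For each item with dot before a nonterminal B, add B -> .γ for every B-production
Closure: [S' -> .S, S -> .ddA, S -> .a]


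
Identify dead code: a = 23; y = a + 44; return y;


a is read by y's definition; y is returned
No dead code


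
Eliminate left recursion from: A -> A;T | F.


Left-recursive alternatives: A;T; non-recursive: F
Introduce A': A -> FA', A' -> ;TA' | ε


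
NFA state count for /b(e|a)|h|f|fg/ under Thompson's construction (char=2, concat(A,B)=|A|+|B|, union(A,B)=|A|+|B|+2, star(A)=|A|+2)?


Syntax tree has 7 char leaf(s), 4 union(s), 0 star(s)
chars contribute 7×2 = 14; each union adds +2; each star adds +2
Total: 14 + 8 + 0 = 22 states


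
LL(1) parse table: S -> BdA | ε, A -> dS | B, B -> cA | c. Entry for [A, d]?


For [A, d]: 'd' ∈ FIRST(dS)
Entry: A -> dS


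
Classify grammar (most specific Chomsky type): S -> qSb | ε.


Single nonterminal LHS, but q^n b^n is not regular
Classification: Type 2 (Context-Free)


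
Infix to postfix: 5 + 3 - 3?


Left to right (same or higher precedence on left)
Postfix: 5 3 + 3 -


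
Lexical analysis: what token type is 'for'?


Pattern: reserved word
Type: KEYWORD


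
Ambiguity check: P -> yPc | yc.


balanced y^n…c^n: each string has a unique parse
Unambiguous


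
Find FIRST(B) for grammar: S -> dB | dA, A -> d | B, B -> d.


Per alternative of B: FIRST(d) = {d}
FIRST(B) = {d}


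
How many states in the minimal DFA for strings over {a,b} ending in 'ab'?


Track the longest suffix of input matching a prefix of 'ab': 3 classes (prefixes of length 0..2)
Minimal DFA: 3 states


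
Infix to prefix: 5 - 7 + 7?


left-to-right (same/higher precedence on left): tree is (+ (- 5 7) 7)
Prefix: + - 5 7 7


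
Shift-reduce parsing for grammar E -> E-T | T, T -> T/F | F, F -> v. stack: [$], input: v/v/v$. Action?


no handle on stack; shift 'v'
Action: shift


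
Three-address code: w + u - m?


Break into single-operator statements:
t1 = w + u
t2 = t1 - m


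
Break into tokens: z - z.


Scan left to right, longest-match per lexeme
Tokens: ID(z), OP(-), ID(z)


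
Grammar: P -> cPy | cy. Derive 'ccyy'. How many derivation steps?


Derivation: P => cPy => ccyy
Steps: 2


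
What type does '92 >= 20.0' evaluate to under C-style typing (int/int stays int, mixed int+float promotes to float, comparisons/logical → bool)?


Operand types: int >= float
Rule: comparison yields bool
Result type: bool


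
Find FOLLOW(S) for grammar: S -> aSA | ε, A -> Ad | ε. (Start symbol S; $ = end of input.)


$ ∈ FOLLOW(S). For each A -> αBβ: add FIRST(β)\{ε} to FOLLOW(B); if β nullable, add FOLLOW(A).
FOLLOW(S) = {$, d}


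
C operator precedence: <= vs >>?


'>>' is shift (level 8); '<=' is relational (level 7)
Higher level binds tighter
'>>' has higher precedence than '<='


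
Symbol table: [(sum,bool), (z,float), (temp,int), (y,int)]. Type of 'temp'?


Lookup 'temp' → type int


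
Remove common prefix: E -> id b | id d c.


Common prefix: 'id'
Factored: E -> id E', E' -> b | d c


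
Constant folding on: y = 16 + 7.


16 + 7 = 23 at compile time
Optimized: y = 23


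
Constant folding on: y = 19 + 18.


19 + 18 = 37 at compile time
Optimized: y = 37


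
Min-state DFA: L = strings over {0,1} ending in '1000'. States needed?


Track the longest suffix of input matching a prefix of '1000': 5 classes (prefixes of length 0..4)
Minimal DFA: 5 states


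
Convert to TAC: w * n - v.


Break into single-operator statements:
t1 = w * n
t2 = t1 - v


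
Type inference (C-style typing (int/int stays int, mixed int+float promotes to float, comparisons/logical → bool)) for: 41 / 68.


Operand types: int / int
Rule: mixed int/float promotes to float; int/int stays int
Result type: int


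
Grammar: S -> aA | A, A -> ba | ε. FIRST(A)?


Per alternative of A: FIRST(ba) = {b}; FIRST(ε) = {ε}
FIRST(A) = {b, ε}


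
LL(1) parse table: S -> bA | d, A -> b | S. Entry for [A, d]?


For [A, d]: 'd' ∈ FIRST(S)
Entry: A -> S


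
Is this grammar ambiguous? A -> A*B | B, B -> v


precedence layered via separate nonterminal B: deterministic
Unambiguous


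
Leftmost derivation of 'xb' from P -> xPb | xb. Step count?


Derivation: P => xb
Steps: 1


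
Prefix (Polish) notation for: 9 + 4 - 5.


left-to-right (same/higher precedence on left): tree is (- (+ 9 4) 5)
Prefix: - + 9 4 5


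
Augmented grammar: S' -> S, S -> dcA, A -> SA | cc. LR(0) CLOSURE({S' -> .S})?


Start: S' -> .S
For each item with dot before a nonterminal B, add B -> .γ for every B-production
Closure: [S' -> .S, S -> .dcA]


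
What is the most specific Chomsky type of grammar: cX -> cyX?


LHS has context (more than one symbol) and |LHS| ≤ |RHS|
Classification: Type 1 (Context-Sensitive)


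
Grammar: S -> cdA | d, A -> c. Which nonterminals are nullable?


A nonterminal is nullable iff some alternative derives ε (directly, or every symbol in it is nullable)
Nullable: {}


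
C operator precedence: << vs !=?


'<<' is shift (level 8); '!=' is equality (level 6)
Higher level binds tighter
'<<' has higher precedence than '!='


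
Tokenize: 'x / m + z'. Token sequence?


Scan left to right, longest-match per lexeme
Tokens: ID(x), OP(/), ID(m), OP(+), ID(z)


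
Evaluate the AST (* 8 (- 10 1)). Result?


Evaluate inner: (- 10 1) = 9
Evaluate root: (* 8 9) = 72
Result: 72


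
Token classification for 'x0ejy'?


Pattern: letter/underscore followed by alphanumerics, not a keyword
Type: IDENTIFIER


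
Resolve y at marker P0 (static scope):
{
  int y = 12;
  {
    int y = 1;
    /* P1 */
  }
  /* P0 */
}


y declared in the same block as P0
y = 12


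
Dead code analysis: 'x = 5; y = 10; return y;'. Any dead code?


x is assigned but never read
Dead: 'x = 5'


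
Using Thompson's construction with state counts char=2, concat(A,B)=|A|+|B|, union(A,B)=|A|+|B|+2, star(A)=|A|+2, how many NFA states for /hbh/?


Syntax tree has 3 char leaf(s), 0 union(s), 0 star(s)
chars contribute 3×2 = 6; each union adds +2; each star adds +2
Total: 6 + 0 + 0 = 6 states


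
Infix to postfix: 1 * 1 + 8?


Left to right (same or higher precedence on left)
Postfix: 1 1 * 8 +


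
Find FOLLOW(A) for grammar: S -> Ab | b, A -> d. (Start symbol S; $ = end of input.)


$ ∈ FOLLOW(S). For each A -> αBβ: add FIRST(β)\{ε} to FOLLOW(B); if β nullable, add FOLLOW(A).
FOLLOW(A) = {b}


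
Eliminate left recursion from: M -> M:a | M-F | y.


Left-recursive alternatives: M:a, M-F; non-recursive: y
Introduce M': M -> yM', M' -> :aM' | -FM' | ε


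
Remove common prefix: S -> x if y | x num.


Common prefix: 'x'
Factored: S -> x S', S' -> if y | num


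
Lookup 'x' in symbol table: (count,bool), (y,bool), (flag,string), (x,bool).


Lookup 'x' → type bool


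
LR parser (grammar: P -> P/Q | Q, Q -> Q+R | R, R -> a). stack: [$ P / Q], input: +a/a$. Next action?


'+' can extend Q; shift to build Q -> Q+R
Action: shift


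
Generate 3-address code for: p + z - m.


Break into single-operator statements:
t1 = p + z
t2 = t1 - m


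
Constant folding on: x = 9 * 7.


9 * 7 = 63 at compile time
Optimized: x = 63


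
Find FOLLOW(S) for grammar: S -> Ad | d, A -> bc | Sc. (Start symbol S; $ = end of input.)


$ ∈ FOLLOW(S). For each A -> αBβ: add FIRST(β)\{ε} to FOLLOW(B); if β nullable, add FOLLOW(A).
FOLLOW(S) = {$, c}


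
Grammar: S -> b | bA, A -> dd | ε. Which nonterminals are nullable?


A nonterminal is nullable iff some alternative derives ε (directly, or every symbol in it is nullable)
Nullable: {A}


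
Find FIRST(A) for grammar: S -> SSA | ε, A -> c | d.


Per alternative of A: FIRST(c) = {c}; FIRST(d) = {d}
FIRST(A) = {c, d}


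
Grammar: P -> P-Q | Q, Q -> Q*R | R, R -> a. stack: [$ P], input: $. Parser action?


start symbol P on stack, input exhausted
Action: accept


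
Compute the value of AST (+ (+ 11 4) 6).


Evaluate inner: (+ 11 4) = 15
Evaluate root: (+ 15 6) = 21
Result: 21


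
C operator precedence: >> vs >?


'>>' is shift (level 8); '>' is relational (level 7)
Higher level binds tighter
'>>' has higher precedence than '>'


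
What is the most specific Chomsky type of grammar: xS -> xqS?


LHS has context (more than one symbol) and |LHS| ≤ |RHS|
Classification: Type 1 (Context-Sensitive)


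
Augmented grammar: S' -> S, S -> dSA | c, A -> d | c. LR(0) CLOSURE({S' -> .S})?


Start: S' -> .S
For each item with dot before a nonterminal B, add B -> .γ for every B-production
Closure: [S' -> .S, S -> .dSA, S -> .c]


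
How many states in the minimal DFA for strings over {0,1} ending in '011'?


Track the longest suffix of input matching a prefix of '011': 4 classes (prefixes of length 0..3)
Minimal DFA: 4 states


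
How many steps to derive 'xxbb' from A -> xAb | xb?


Derivation: A => xAb => xxbb
Steps: 2


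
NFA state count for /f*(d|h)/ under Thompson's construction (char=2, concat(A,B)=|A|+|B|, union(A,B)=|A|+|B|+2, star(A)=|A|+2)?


Syntax tree has 3 char leaf(s), 1 union(s), 1 star(s)
chars contribute 3×2 = 6; each union adds +2; each star adds +2
Total: 6 + 2 + 2 = 10 states


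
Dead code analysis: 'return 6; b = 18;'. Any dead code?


statement follows a return and is unreachable
Dead: 'b = 18'


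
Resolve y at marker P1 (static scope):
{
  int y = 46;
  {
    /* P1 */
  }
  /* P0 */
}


P1's block does not declare y; resolves to the enclosing declaration at depth 0
y = 46


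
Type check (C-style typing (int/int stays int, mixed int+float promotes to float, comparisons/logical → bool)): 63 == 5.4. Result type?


Operand types: int == float
Rule: comparison yields bool
Result type: bool


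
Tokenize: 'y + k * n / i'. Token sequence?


Scan left to right, longest-match per lexeme
Tokens: ID(y), OP(+), ID(k), OP(*), ID(n), OP(/), ID(i)


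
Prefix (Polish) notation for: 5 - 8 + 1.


left-to-right (same/higher precedence on left): tree is (+ (- 5 8) 1)
Prefix: + - 5 8 1


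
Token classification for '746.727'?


Pattern: digits with a decimal point
Type: FLOAT_LITERAL


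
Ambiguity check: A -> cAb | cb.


balanced c^n…b^n: each string has a unique parse
Unambiguous


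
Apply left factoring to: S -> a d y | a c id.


Common prefix: 'a'
Factored: S -> a S', S' -> d y | c id


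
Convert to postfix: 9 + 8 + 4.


Left to right (same or higher precedence on left)
Postfix: 9 8 + 4 +
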